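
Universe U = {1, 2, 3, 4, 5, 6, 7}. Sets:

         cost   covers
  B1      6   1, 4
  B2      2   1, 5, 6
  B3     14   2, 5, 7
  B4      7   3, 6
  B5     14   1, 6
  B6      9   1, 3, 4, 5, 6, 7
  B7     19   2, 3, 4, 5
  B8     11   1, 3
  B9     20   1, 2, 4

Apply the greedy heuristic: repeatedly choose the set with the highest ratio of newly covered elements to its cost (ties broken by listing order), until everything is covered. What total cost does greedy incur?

25

Pick 1: B2 adds 3 new (1, 5, 6) at cost 2 (ratio 3/2).
Pick 2: B6 adds 3 new (3, 4, 7) at cost 9 (ratio 3/9).
Pick 3: B3 adds 1 new (2) at cost 14 (ratio 1/14).
Greedy total cost: 2 + 9 + 14 = 25. (The true optimum is 23, so greedy overshoots here.)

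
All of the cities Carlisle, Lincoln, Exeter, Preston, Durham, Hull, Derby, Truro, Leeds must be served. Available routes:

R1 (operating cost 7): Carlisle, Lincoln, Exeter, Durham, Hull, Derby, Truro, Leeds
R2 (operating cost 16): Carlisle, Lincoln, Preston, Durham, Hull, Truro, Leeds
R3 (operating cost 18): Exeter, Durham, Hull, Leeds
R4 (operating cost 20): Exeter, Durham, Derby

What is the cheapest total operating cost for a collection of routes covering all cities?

R1, R2 cover every city at operating cost 7 + 16 = 23.
Any cover uses at least 2 routes; among all covering selections none totals below 23.

23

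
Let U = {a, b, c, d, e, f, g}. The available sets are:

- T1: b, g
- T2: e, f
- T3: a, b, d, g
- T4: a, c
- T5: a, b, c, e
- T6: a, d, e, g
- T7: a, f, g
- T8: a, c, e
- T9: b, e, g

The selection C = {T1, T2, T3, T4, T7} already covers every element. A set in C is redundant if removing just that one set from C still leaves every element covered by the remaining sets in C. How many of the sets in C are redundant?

2

Drop T1: the rest still cover every element — redundant.
Drop T2: e uncovered — not redundant.
Drop T3: d uncovered — not redundant.
Drop T4: c uncovered — not redundant.
Drop T7: the rest still cover every element — redundant.
2 redundant: T1, T7.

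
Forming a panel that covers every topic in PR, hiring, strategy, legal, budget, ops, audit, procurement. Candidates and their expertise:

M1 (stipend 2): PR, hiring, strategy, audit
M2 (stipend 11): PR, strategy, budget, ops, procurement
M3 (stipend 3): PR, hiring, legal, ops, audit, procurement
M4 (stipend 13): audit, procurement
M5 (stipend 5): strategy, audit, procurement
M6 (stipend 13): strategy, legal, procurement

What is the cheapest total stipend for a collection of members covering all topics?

M2, M3 cover every topic at stipend 11 + 3 = 14.
Any cover uses at least 2 members; among all covering selections none totals below 14.
Greedy by coverage-per-stipend would pick M1, M3, M2 for 16 — worse than the optimum 14.

14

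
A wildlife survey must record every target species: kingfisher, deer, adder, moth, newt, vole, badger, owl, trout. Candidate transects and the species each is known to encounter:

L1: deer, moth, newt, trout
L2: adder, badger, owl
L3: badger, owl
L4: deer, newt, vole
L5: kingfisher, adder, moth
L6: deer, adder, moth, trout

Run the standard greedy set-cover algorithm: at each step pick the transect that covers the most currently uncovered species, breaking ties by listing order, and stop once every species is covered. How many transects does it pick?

4

Pick 1: L1 covers 4 new species (deer, moth, newt, trout).
Pick 2: L2 covers 3 new species (adder, badger, owl).
Pick 3: L4 covers 1 new species (vole).
Pick 4: L5 covers 1 new species (kingfisher).
Greedy uses 4 transects.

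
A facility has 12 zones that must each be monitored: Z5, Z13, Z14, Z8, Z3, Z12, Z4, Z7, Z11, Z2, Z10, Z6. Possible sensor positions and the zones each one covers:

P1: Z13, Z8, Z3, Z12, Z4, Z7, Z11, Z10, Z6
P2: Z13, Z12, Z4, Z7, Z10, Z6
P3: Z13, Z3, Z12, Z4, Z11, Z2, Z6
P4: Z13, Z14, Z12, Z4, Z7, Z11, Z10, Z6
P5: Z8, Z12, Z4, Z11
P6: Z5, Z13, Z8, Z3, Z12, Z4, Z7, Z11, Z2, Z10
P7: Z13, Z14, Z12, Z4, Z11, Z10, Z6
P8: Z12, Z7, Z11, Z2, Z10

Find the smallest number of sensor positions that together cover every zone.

P4, P6 together cover {Z5, Z13, Z14, Z8, Z3, Z12, Z4, Z7, Z11, Z2, Z10, Z6} — every zone.
No single sensor position contains all 12 zones, so 2 is optimal.

2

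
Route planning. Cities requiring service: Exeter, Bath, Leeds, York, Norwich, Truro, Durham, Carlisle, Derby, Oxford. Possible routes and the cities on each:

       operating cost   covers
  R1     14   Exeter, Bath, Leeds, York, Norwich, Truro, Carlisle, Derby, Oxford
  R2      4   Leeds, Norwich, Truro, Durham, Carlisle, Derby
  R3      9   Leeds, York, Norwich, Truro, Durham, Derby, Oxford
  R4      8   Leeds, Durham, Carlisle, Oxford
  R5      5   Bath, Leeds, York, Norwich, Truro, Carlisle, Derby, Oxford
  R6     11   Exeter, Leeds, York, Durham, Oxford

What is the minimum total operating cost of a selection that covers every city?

16

R5, R6 cover every city at operating cost 5 + 11 = 16.
Any cover uses at least 2 routes; among all covering selections none totals below 16.
Greedy by coverage-per-operating cost would pick R5, R2, R6 for 20 — worse than the optimum 16.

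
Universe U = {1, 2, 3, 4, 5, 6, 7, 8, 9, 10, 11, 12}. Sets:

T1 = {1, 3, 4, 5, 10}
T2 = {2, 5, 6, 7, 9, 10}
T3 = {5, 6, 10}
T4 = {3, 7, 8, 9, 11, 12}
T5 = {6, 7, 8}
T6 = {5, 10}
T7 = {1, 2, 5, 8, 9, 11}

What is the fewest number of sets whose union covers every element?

T1, T2, T4 together cover {1, 2, 3, 4, 5, 6, 7, 8, 9, 10, 11, 12} — every element.
No 2 of the 7 sets cover everything (all 21 pairs fall short), so 3 is minimum.

3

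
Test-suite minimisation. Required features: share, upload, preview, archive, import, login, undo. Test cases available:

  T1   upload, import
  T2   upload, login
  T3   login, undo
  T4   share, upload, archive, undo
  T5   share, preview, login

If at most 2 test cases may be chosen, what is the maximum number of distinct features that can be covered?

Choosing T4, T5 covers {share, upload, preview, archive, login, undo} — 6 features.
No choice of 2 test cases does better; here import is left uncovered.

6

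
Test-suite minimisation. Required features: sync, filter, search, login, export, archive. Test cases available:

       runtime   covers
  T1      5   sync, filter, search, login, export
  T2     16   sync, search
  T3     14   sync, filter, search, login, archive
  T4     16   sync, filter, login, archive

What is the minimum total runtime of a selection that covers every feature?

T1, T3 cover every feature at runtime 5 + 14 = 19.
Any cover uses at least 2 test cases; among all covering selections none totals below 19.

19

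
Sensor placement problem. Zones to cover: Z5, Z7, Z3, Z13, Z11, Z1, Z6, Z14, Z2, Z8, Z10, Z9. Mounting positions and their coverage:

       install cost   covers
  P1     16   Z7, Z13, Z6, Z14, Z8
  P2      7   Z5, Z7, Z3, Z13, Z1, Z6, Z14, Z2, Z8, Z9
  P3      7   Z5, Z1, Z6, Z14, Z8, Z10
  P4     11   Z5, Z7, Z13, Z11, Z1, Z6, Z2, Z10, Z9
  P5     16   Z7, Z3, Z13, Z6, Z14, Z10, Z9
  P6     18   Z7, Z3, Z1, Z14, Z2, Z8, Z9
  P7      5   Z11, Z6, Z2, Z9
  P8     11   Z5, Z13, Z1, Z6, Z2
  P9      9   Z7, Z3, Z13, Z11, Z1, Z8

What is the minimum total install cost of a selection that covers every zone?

P2, P4 cover every zone at install cost 7 + 11 = 18.
Any cover uses at least 2 sensor positions; among all covering selections none totals below 18.
Greedy by coverage-per-install cost would pick P2, P7, P3 for 19 — worse than the optimum 18.

18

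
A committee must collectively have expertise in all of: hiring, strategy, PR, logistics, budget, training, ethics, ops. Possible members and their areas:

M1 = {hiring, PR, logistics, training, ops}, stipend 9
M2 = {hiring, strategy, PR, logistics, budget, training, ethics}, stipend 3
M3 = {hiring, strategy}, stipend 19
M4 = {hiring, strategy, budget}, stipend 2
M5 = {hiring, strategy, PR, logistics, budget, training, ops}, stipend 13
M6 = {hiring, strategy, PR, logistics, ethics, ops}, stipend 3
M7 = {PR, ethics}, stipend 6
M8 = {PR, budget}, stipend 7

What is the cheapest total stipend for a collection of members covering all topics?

M2, M6 cover every topic at stipend 3 + 3 = 6.
Any cover uses at least 2 members; among all covering selections none totals below 6.

6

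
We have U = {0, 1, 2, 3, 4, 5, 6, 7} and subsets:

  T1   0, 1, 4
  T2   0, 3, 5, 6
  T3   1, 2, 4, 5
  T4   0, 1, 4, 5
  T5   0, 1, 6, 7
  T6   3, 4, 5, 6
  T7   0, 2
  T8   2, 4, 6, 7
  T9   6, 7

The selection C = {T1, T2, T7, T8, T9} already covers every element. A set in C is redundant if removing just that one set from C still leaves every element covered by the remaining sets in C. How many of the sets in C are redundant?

3

Drop T1: 1 uncovered — not redundant.
Drop T2: 3, 5 uncovered — not redundant.
Drop T7: the rest still cover every element — redundant.
Drop T8: the rest still cover every element — redundant.
Drop T9: the rest still cover every element — redundant.
3 redundant: T7, T8, T9.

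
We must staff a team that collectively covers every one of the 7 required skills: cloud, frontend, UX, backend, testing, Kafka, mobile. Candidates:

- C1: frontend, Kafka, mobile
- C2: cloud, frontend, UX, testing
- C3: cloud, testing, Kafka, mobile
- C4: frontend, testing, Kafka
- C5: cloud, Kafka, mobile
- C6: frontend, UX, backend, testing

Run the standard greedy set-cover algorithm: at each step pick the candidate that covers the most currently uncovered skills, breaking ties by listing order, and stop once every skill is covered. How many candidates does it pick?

Pick 1: C2 covers 4 new skills (cloud, frontend, UX, testing).
Pick 2: C1 covers 2 new skills (Kafka, mobile).
Pick 3: C6 covers 1 new skills (backend).
Greedy uses 3 candidates. (The true minimum is 2.)

3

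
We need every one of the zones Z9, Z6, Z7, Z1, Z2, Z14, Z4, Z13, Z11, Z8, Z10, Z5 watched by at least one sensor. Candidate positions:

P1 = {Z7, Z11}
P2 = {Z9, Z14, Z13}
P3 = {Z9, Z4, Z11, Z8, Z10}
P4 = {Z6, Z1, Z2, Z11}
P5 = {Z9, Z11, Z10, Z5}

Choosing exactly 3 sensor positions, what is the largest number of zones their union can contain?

Choosing P2, P3, P4 covers {Z9, Z6, Z1, Z2, Z14, Z4, Z13, Z11, Z8, Z10} — 10 zones.
No choice of 3 sensor positions does better; here Z7, Z5 are left uncovered.

10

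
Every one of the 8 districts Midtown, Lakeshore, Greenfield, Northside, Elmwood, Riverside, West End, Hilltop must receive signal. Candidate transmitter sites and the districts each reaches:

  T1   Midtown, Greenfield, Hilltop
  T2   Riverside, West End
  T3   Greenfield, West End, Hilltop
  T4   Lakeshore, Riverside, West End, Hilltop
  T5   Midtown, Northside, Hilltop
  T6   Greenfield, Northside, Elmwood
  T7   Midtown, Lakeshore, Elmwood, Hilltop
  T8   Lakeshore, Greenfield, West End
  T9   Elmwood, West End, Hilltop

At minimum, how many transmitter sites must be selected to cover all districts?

3

T1, T4, T6 together cover {Midtown, Lakeshore, Greenfield, Northside, Elmwood, Riverside, West End, Hilltop} — every district.
No 2 of the 9 transmitter sites cover everything (all 36 pairs fall short), so 3 is minimum.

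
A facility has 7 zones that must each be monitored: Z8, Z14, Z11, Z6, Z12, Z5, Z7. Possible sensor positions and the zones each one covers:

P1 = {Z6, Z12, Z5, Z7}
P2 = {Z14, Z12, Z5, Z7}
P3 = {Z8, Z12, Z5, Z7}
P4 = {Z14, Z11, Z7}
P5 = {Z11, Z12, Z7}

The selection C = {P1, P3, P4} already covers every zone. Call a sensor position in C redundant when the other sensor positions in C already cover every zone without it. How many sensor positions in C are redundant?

0

Drop P1: Z6 uncovered — not redundant.
Drop P3: Z8 uncovered — not redundant.
Drop P4: Z14, Z11 uncovered — not redundant.
None of the sensor positions in C is redundant.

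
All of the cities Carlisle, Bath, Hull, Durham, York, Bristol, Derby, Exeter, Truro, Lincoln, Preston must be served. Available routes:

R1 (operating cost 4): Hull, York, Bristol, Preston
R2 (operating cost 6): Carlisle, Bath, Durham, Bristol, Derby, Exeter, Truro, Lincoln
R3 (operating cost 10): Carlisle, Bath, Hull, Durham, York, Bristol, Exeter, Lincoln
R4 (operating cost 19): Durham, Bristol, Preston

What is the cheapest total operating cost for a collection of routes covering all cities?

10

R1, R2 cover every city at operating cost 4 + 6 = 10.
Any cover uses at least 2 routes; among all covering selections none totals below 10.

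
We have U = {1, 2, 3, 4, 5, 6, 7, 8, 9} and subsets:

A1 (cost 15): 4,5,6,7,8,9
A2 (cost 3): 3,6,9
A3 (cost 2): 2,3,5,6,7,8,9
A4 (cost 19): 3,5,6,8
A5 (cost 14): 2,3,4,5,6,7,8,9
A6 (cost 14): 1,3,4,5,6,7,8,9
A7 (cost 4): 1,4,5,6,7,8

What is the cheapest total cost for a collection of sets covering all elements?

A3, A7 cover every element at cost 2 + 4 = 6.
Any cover uses at least 2 sets; among all covering selections none totals below 6.

6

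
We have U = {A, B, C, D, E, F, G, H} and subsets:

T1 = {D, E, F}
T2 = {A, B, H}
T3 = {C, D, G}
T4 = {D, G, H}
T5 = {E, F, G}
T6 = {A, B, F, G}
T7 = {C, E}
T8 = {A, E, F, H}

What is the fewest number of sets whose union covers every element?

3

T1, T2, T3 together cover {A, B, C, D, E, F, G, H} — every element.
No 2 of the 8 sets cover everything (all 28 pairs fall short), so 3 is minimum.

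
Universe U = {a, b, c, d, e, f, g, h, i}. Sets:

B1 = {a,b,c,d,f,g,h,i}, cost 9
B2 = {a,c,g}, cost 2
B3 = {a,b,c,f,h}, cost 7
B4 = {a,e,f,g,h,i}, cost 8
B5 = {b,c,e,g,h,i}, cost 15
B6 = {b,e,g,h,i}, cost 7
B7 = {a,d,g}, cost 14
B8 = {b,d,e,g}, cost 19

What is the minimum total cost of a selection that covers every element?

B1, B6 cover every element at cost 9 + 7 = 16.
Any cover uses at least 2 sets; among all covering selections none totals below 16.

16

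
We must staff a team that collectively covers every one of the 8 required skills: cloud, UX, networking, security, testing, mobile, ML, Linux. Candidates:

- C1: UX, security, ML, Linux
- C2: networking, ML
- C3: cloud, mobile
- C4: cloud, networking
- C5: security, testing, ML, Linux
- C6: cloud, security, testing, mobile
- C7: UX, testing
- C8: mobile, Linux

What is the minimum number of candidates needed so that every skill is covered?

3

C1, C2, C6 together cover {cloud, UX, networking, security, testing, mobile, ML, Linux} — every skill.
No 2 of the 8 candidates cover everything (all 28 pairs fall short), so 3 is minimum.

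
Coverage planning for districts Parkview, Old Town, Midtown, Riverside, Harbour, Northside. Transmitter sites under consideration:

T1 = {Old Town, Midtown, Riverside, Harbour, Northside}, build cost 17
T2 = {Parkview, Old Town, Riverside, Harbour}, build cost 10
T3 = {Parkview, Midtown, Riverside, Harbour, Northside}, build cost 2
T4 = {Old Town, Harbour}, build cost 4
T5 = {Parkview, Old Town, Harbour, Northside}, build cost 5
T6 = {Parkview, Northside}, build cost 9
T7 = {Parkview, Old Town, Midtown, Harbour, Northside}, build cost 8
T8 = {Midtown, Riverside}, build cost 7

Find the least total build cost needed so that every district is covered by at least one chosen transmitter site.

T3, T4 cover every district at build cost 2 + 4 = 6.
Any cover uses at least 2 transmitter sites; among all covering selections none totals below 6.

6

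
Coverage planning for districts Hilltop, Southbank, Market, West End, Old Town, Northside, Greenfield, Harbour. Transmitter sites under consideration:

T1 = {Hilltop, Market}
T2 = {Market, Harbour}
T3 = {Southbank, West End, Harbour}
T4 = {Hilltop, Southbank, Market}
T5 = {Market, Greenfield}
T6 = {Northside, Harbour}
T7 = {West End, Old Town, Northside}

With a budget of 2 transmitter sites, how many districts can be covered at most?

Choosing T4, T7 covers {Hilltop, Southbank, Market, West End, Old Town, Northside} — 6 districts.
No choice of 2 transmitter sites does better; here Greenfield, Harbour are left uncovered.

6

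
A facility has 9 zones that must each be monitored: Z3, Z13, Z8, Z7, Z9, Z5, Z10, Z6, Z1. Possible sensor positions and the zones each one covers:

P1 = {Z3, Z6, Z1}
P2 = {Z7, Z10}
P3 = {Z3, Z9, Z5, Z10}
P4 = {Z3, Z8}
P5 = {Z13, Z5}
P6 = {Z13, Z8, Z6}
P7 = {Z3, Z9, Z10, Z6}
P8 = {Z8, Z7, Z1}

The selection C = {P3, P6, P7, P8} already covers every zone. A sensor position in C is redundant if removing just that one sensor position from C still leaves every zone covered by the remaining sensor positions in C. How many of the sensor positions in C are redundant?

Drop P3: Z5 uncovered — not redundant.
Drop P6: Z13 uncovered — not redundant.
Drop P7: the rest still cover every zone — redundant.
Drop P8: Z7, Z1 uncovered — not redundant.
1 redundant: P7.

1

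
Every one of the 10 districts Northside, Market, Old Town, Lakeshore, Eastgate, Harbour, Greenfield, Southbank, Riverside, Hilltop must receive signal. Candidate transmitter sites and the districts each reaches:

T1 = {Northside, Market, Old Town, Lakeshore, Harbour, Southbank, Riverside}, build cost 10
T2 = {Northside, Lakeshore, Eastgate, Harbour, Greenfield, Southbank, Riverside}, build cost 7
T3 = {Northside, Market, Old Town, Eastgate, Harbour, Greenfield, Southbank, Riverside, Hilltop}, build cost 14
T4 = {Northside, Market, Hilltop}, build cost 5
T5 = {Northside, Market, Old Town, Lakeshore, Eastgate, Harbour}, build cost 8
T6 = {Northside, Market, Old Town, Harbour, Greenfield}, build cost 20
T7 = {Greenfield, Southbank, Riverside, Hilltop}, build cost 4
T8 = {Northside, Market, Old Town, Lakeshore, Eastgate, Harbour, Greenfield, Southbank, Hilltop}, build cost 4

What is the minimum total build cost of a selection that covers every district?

8

T7, T8 cover every district at build cost 4 + 4 = 8.
Any cover uses at least 2 transmitter sites; among all covering selections none totals below 8.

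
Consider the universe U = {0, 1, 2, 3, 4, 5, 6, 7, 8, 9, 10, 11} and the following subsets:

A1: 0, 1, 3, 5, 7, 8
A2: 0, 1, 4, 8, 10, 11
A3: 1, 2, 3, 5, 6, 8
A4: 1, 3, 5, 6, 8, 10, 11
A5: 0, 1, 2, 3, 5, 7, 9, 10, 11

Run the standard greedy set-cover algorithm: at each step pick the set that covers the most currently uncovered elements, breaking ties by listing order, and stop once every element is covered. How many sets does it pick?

Pick 1: A5 covers 9 new elements (0, 1, 2, 3, 5, 7, 9, 10, 11).
Pick 2: A2 covers 2 new elements (4, 8).
Pick 3: A3 covers 1 new elements (6).
Greedy uses 3 sets.

3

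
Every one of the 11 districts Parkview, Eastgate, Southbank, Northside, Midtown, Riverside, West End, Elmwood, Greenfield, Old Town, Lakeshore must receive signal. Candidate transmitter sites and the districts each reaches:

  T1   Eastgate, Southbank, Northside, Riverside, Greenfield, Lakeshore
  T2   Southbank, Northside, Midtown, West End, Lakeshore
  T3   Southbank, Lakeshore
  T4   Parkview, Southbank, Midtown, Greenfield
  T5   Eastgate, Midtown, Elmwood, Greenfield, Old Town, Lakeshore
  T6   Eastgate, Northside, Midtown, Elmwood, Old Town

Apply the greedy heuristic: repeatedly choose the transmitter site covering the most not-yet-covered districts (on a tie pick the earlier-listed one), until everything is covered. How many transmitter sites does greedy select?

Pick 1: T1 covers 6 new districts (Eastgate, Southbank, Northside, Riverside, Greenfield, Lakeshore).
Pick 2: T5 covers 3 new districts (Midtown, Elmwood, Old Town).
Pick 3: T2 covers 1 new districts (West End).
Pick 4: T4 covers 1 new districts (Parkview).
Greedy uses 4 transmitter sites.

4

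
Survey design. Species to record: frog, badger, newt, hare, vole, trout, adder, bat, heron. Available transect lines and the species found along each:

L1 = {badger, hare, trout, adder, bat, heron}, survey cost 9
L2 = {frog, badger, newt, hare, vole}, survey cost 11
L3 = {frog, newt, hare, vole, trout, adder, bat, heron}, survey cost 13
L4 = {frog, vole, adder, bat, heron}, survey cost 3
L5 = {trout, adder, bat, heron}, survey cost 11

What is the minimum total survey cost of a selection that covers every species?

20

L1, L2 cover every species at survey cost 9 + 11 = 20.
Any cover uses at least 2 transects; among all covering selections none totals below 20.
Greedy by coverage-per-survey cost would pick L4, L1, L2 for 23 — worse than the optimum 20.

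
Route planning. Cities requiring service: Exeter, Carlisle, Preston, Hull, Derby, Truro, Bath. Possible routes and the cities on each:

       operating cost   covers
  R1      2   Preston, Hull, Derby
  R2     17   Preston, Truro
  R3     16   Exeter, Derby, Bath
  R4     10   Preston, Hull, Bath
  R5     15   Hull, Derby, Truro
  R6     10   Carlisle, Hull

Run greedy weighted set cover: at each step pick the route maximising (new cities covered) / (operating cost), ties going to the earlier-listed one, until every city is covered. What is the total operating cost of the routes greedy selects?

43

Pick 1: R1 adds 3 new (Preston, Hull, Derby) at operating cost 2 (ratio 3/2).
Pick 2: R3 adds 2 new (Exeter, Bath) at operating cost 16 (ratio 2/16).
Pick 3: R6 adds 1 new (Carlisle) at operating cost 10 (ratio 1/10).
Pick 4: R5 adds 1 new (Truro) at operating cost 15 (ratio 1/15).
Greedy total operating cost: 2 + 16 + 10 + 15 = 43.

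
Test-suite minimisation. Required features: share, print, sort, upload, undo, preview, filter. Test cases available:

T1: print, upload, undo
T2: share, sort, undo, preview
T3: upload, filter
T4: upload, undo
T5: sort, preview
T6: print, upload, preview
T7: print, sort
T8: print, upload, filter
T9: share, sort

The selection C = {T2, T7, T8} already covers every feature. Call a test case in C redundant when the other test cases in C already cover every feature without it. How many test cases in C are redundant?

Drop T2: share, undo, preview uncovered — not redundant.
Drop T7: the rest still cover every feature — redundant.
Drop T8: upload, filter uncovered — not redundant.
1 redundant: T7.

1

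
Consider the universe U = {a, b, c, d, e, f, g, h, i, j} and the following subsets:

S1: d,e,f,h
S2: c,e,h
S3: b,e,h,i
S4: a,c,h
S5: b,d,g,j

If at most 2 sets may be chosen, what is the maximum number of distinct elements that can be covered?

7

Choosing S1, S5 covers {b, d, e, f, g, h, j} — 7 elements.
No choice of 2 sets does better; here a, c, i are left uncovered.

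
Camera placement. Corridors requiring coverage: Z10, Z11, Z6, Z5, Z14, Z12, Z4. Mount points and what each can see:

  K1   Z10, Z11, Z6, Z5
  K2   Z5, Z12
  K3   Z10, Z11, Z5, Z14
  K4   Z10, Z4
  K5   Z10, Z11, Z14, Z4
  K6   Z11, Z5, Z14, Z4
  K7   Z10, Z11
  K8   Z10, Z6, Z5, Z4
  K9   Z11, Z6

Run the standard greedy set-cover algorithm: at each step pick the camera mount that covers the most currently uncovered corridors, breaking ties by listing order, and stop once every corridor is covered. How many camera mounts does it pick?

3

Pick 1: K1 covers 4 new corridors (Z10, Z11, Z6, Z5).
Pick 2: K5 covers 2 new corridors (Z14, Z4).
Pick 3: K2 covers 1 new corridors (Z12).
Greedy uses 3 camera mounts.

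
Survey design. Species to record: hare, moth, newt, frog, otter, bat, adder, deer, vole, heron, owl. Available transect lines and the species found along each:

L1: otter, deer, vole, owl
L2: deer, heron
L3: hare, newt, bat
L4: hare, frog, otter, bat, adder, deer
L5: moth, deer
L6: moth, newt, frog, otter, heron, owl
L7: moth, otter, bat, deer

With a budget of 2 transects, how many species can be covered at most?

10

Choosing L4, L6 covers {hare, moth, newt, frog, otter, bat, adder, deer, heron, owl} — 10 species.
No choice of 2 transects does better; here vole is left uncovered.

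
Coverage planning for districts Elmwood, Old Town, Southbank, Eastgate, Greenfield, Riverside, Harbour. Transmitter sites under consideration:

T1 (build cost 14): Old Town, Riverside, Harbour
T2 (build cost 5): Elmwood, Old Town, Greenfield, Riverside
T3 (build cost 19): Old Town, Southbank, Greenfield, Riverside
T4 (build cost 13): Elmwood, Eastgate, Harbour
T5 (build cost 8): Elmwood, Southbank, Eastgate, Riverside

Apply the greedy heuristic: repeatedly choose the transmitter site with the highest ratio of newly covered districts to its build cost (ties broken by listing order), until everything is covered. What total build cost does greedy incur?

Pick 1: T2 adds 4 new (Elmwood, Old Town, Greenfield, Riverside) at build cost 5 (ratio 4/5).
Pick 2: T5 adds 2 new (Southbank, Eastgate) at build cost 8 (ratio 2/8).
Pick 3: T4 adds 1 new (Harbour) at build cost 13 (ratio 1/13).
Greedy total build cost: 5 + 8 + 13 = 26.

26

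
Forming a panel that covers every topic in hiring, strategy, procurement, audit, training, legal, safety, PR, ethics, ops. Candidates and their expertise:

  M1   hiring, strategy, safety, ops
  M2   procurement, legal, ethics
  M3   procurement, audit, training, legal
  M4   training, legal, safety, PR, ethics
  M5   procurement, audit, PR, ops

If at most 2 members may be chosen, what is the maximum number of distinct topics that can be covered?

8

Choosing M1, M3 covers {hiring, strategy, procurement, audit, training, legal, safety, ops} — 8 topics.
No choice of 2 members does better; here PR, ethics are left uncovered.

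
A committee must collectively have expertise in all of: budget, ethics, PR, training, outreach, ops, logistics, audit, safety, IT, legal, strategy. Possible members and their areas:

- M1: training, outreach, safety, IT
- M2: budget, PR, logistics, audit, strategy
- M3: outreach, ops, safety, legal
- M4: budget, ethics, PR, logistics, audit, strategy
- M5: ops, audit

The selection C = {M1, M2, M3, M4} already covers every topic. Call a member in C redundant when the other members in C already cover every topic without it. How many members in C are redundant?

Drop M1: training, IT uncovered — not redundant.
Drop M2: the rest still cover every topic — redundant.
Drop M3: ops, legal uncovered — not redundant.
Drop M4: ethics uncovered — not redundant.
1 redundant: M2.

1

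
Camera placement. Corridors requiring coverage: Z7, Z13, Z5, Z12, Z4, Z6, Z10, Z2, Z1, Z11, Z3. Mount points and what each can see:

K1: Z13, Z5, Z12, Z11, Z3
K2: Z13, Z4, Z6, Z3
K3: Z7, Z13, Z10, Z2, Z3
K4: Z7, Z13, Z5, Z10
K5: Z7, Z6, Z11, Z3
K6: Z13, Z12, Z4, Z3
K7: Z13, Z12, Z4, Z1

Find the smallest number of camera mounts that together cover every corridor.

4

K1, K2, K3, K7 together cover {Z7, Z13, Z5, Z12, Z4, Z6, Z10, Z2, Z1, Z11, Z3} — every corridor.
No 3 of the 7 camera mounts cover everything (all 35 triples fall short), so 4 is minimum.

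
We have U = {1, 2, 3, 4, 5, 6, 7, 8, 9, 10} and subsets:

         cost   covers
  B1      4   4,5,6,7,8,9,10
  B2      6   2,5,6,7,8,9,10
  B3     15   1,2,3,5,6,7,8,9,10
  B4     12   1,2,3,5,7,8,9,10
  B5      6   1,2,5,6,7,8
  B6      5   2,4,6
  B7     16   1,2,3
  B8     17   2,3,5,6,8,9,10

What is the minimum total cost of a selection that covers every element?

B1, B4 cover every element at cost 4 + 12 = 16.
Any cover uses at least 2 sets; among all covering selections none totals below 16.
Greedy by coverage-per-cost would pick B1, B5, B4 for 22 — worse than the optimum 16.

16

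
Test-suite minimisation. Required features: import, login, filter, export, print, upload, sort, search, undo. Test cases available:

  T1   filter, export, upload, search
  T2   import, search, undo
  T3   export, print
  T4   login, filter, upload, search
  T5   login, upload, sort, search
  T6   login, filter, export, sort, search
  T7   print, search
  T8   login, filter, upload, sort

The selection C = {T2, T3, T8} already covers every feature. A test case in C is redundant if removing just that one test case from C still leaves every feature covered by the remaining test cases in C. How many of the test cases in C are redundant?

0

Drop T2: import, search, undo uncovered — not redundant.
Drop T3: export, print uncovered — not redundant.
Drop T8: login, filter, upload, sort uncovered — not redundant.
None of the test cases in C is redundant.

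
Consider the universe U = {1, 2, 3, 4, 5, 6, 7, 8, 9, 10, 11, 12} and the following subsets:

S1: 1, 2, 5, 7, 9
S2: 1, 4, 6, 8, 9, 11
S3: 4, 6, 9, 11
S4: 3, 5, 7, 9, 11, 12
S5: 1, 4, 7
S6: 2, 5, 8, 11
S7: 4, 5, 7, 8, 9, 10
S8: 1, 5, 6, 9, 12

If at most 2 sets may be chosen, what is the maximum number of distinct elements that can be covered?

Choosing S2, S4 covers {1, 3, 4, 5, 6, 7, 8, 9, 11, 12} — 10 elements.
No choice of 2 sets does better; here 2, 10 are left uncovered.

10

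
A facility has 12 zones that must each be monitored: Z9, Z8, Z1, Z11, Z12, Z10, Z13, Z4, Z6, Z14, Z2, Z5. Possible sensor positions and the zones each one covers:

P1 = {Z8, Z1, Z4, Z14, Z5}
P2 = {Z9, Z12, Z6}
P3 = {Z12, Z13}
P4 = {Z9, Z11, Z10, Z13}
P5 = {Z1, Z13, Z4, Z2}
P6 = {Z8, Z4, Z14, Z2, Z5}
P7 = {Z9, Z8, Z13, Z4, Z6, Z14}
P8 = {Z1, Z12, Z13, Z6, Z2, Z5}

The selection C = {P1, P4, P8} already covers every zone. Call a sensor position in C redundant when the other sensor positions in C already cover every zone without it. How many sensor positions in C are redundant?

0

Drop P1: Z8, Z4, Z14 uncovered — not redundant.
Drop P4: Z9, Z11, Z10 uncovered — not redundant.
Drop P8: Z12, Z6, Z2 uncovered — not redundant.
None of the sensor positions in C is redundant.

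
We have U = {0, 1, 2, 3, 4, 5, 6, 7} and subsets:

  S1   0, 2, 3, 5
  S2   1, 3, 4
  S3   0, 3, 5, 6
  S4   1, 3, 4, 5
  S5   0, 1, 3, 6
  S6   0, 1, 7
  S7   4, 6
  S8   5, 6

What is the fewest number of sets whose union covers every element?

S1, S6, S7 together cover {0, 1, 2, 3, 4, 5, 6, 7} — every element.
No 2 of the 8 sets cover everything (all 28 pairs fall short), so 3 is minimum.
Greedy (largest uncovered first) would take S1, S2, S3, S6 — 4 sets — but 3 suffice.

3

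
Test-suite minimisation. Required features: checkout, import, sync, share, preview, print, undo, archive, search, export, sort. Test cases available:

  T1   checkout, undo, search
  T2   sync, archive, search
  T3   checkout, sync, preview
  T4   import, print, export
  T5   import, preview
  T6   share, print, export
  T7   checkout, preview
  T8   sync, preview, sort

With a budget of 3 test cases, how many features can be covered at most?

9

Choosing T1, T4, T8 covers {checkout, import, sync, preview, print, undo, search, export, sort} — 9 features.
No choice of 3 test cases does better; here share, archive are left uncovered.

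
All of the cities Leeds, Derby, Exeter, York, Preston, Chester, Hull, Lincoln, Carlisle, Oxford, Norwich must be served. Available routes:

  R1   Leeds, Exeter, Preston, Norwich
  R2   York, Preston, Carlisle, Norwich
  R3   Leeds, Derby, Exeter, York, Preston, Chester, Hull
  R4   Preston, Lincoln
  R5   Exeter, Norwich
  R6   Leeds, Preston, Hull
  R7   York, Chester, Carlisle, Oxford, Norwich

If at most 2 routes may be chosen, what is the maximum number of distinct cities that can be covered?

Choosing R3, R7 covers {Leeds, Derby, Exeter, York, Preston, Chester, Hull, Carlisle, Oxford, Norwich} — 10 cities.
No choice of 2 routes does better; here Lincoln is left uncovered.

10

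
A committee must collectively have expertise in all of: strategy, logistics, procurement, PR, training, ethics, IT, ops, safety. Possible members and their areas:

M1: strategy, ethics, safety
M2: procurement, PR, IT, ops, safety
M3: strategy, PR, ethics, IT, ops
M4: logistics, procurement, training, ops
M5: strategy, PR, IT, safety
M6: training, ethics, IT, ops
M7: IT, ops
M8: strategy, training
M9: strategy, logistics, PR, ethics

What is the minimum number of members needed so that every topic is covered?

M1, M2, M4 together cover {strategy, logistics, procurement, PR, training, ethics, IT, ops, safety} — every topic.
No 2 of the 9 members cover everything (all 36 pairs fall short), so 3 is minimum.

3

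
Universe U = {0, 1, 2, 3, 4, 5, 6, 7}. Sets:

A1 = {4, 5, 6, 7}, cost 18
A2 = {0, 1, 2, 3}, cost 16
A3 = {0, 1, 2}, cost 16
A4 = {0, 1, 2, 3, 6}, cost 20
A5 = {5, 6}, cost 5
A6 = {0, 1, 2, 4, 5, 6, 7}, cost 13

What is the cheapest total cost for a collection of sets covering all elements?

29

A2, A6 cover every element at cost 16 + 13 = 29.
Any cover uses at least 2 sets; among all covering selections none totals below 29.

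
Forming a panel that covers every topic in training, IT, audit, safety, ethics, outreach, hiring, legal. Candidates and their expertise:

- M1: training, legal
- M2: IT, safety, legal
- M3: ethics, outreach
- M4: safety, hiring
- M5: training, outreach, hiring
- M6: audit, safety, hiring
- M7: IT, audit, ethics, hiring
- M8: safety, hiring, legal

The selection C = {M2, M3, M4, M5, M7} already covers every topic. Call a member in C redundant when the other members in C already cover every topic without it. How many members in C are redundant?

Drop M2: legal uncovered — not redundant.
Drop M3: the rest still cover every topic — redundant.
Drop M4: the rest still cover every topic — redundant.
Drop M5: training uncovered — not redundant.
Drop M7: audit uncovered — not redundant.
2 redundant: M3, M4.

2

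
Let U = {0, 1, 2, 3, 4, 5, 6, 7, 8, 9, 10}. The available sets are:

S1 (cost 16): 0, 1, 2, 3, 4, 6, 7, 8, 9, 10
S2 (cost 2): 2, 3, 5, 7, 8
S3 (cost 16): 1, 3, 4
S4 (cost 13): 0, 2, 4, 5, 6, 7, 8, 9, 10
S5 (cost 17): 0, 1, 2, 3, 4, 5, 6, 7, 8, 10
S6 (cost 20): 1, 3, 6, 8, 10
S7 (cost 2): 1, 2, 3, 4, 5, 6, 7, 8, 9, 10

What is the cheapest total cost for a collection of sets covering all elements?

15

S4, S7 cover every element at cost 13 + 2 = 15.
Any cover uses at least 2 sets; among all covering selections none totals below 15.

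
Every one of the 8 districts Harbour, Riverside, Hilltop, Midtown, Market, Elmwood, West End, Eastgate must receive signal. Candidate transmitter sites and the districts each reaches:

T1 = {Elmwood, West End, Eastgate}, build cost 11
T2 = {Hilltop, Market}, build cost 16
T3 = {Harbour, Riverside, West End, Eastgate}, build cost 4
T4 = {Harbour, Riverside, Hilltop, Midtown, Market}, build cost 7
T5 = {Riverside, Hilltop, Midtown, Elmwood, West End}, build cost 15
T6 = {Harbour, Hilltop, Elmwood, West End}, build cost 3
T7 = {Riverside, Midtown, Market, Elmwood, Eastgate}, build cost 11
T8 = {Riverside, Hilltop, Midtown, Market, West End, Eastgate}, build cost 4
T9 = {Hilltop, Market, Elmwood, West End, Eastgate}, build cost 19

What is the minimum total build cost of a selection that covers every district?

T6, T8 cover every district at build cost 3 + 4 = 7.
Any cover uses at least 2 transmitter sites; among all covering selections none totals below 7.

7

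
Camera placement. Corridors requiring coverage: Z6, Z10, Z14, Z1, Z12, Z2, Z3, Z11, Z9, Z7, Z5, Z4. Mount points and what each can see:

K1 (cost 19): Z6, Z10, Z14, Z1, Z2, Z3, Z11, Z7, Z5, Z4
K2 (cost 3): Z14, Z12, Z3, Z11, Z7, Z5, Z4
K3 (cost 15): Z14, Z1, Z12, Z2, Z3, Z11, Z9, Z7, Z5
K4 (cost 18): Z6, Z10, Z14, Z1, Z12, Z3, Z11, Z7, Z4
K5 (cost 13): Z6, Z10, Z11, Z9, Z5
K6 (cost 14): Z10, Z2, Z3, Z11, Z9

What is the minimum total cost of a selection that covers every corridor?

K2, K3, K5 cover every corridor at cost 3 + 15 + 13 = 31.
Any cover uses at least 2 camera mounts; among all covering selections none totals below 31.

31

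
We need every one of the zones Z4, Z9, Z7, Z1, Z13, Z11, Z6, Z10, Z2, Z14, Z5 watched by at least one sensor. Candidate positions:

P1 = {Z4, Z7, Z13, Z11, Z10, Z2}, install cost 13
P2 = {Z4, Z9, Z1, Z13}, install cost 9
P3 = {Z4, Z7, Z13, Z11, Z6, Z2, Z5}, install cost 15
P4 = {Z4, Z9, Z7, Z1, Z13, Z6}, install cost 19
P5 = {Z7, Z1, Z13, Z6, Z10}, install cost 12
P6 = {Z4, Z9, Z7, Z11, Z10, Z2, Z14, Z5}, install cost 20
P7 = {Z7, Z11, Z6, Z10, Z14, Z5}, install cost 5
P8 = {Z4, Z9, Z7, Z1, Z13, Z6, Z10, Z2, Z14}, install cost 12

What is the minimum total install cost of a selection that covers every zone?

17

P7, P8 cover every zone at install cost 5 + 12 = 17.
Any cover uses at least 2 sensor positions; among all covering selections none totals below 17.
Greedy by coverage-per-install cost would pick P7, P2, P8 for 26 — worse than the optimum 17.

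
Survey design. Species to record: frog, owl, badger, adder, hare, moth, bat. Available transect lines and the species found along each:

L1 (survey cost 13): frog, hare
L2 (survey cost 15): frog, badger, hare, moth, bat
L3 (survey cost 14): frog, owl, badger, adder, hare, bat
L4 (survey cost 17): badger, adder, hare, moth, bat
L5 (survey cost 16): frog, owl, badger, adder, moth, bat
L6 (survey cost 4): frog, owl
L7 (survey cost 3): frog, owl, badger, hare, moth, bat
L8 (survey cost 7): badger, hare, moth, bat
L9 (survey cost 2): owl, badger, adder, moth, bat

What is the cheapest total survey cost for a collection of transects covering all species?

L7, L9 cover every species at survey cost 3 + 2 = 5.
Any cover uses at least 2 transects; among all covering selections none totals below 5.

5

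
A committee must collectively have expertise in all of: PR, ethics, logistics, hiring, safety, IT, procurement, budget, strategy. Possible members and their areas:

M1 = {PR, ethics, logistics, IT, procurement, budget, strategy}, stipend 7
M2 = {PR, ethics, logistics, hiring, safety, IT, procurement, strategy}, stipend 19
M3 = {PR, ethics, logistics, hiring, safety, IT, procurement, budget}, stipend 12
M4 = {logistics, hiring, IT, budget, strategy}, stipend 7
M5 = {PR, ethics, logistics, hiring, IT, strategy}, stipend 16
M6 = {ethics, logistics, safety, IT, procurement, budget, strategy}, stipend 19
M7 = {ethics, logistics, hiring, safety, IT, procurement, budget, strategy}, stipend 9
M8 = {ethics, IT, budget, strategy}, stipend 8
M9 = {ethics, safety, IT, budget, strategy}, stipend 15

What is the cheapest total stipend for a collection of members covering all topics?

M1, M7 cover every topic at stipend 7 + 9 = 16.
Any cover uses at least 2 members; among all covering selections none totals below 16.

16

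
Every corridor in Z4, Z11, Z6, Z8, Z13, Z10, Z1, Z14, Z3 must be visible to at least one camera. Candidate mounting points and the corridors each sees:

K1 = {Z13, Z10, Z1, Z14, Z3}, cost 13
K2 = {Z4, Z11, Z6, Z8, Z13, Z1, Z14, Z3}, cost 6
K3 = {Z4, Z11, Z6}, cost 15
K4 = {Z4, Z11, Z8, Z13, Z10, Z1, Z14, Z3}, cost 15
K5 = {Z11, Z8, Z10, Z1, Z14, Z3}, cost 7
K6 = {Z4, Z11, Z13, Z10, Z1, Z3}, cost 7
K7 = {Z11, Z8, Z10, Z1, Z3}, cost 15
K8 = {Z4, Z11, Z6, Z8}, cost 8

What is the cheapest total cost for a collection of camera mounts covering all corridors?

K2, K5 cover every corridor at cost 6 + 7 = 13.
Any cover uses at least 2 camera mounts; among all covering selections none totals below 13.

13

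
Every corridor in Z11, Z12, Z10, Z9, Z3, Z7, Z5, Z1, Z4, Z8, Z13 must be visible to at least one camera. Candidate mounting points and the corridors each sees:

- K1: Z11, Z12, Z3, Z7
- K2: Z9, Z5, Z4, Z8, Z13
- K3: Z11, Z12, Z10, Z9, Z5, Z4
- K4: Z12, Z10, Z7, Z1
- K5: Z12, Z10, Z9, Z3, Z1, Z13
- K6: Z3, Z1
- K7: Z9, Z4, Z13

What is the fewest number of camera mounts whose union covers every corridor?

3

K1, K2, K4 together cover {Z11, Z12, Z10, Z9, Z3, Z7, Z5, Z1, Z4, Z8, Z13} — every corridor.
No 2 of the 7 camera mounts cover everything (all 21 pairs fall short), so 3 is minimum.
Greedy (largest uncovered first) would take K3, K5, K1, K2 — 4 camera mounts — but 3 suffice.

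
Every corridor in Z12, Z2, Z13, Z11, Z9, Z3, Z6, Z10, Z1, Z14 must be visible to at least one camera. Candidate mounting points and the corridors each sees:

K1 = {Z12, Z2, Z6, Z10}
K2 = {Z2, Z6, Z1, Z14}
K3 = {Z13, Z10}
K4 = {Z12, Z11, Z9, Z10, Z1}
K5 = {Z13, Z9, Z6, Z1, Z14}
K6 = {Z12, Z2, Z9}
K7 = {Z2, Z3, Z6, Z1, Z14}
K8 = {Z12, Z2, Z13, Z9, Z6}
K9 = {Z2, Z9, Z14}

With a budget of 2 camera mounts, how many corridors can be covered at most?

9

Choosing K4, K7 covers {Z12, Z2, Z11, Z9, Z3, Z6, Z10, Z1, Z14} — 9 corridors.
No choice of 2 camera mounts does better; here Z13 is left uncovered.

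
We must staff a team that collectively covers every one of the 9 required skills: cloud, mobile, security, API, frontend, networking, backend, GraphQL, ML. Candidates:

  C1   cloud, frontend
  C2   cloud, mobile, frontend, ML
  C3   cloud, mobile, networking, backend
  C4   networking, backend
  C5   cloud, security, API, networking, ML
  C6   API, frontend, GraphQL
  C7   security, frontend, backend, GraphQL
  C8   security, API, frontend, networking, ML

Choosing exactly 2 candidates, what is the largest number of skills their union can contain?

8

Choosing C3, C8 covers {cloud, mobile, security, API, frontend, networking, backend, ML} — 8 skills.
No choice of 2 candidates does better; here GraphQL is left uncovered.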